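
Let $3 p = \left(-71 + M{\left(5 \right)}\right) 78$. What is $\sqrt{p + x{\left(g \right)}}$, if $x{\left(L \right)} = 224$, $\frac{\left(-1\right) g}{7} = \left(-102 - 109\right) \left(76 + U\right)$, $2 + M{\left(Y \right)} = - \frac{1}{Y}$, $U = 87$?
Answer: $\frac{2 i \sqrt{10495}}{5} \approx 40.978 i$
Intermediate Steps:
$M{\left(Y \right)} = -2 - \frac{1}{Y}$
$p = - \frac{9516}{5}$ ($p = \frac{\left(-71 - \frac{11}{5}\right) 78}{3} = \frac{\left(- \frac{366}{5}\right) 78}{3} = \frac{1}{3} \left(- \frac{28548}{5}\right) = - \frac{9516}{5} \approx -1903.2$)
$g = 240751$ ($g = - 7 \left(-102 - 109\right) \left(76 + 87\right) = - 7 \left(\left(-211\right) 163\right) = \left(-7\right) \left(-34393\right) = 240751$)
$\sqrt{p + x{\left(g \right)}} = \sqrt{- \frac{9516}{5} + 224} = \sqrt{- \frac{8396}{5}} = \frac{2 i \sqrt{10495}}{5}$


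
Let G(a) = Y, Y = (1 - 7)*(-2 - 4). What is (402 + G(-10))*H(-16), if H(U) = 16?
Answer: 7008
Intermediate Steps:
Y = 36 (Y = -6*(-6) = 36)
G(a) = 36
(402 + G(-10))*H(-16) = (402 + 36)*16 = 438*16 = 7008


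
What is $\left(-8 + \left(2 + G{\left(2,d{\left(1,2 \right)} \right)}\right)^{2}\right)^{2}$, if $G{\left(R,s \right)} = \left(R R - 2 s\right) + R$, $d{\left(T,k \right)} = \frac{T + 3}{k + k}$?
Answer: $784$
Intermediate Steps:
$d{\left(T,k \right)} = \frac{3 + T}{2 k}$
$G{\left(R,s \right)} = R + R^{2} - 2 s$ ($G{\left(R,s \right)} = \left(R^{2} - 2 s\right) + R = R + R^{2} - 2 s$)
$\left(-8 + \left(2 + G{\left(2,d{\left(1,2 \right)} \right)}\right)^{2}\right)^{2} = \left(-8 + \left(2 + \left(2 + 2^{2} - 2 \frac{3 + 1}{2 \cdot 2}\right)\right)^{2}\right)^{2} = \left(-8 + \left(2 + \left(2 + 4 - 2 \cdot \frac{1}{2} \cdot \frac{1}{2} \cdot 4\right)\right)^{2}\right)^{2} = \left(-8 + \left(2 + \left(2 + 4 - 2\right)\right)^{2}\right)^{2} = \left(-8 + \left(2 + 4\right)^{2}\right)^{2} = \left(-8 + 6^{2}\right)^{2} = \left(-8 + 36\right)^{2} = 28^{2} = 784$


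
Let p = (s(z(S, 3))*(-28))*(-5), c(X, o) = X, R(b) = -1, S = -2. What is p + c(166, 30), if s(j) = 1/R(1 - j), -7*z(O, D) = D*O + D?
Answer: 26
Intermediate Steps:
z(O, D) = -D/7 - D*O/7 (z(O, D) = -(D*O + D)/7 = -(D + D*O)/7 = -D/7 - D*O/7)
s(j) = -1 (s(j) = 1/(-1) = -1)
p = -140 (p = -1*(-28)*(-5) = 28*(-5) = -140)
p + c(166, 30) = -140 + 166 = 26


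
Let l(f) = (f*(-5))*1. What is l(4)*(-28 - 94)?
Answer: 2440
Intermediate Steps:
l(f) = -5*f (l(f) = -5*f*1 = -5*f)
l(4)*(-28 - 94) = (-5*4)*(-28 - 94) = -20*(-122) = 2440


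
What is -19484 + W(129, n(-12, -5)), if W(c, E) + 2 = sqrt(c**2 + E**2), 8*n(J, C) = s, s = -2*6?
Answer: -19486 + 3*sqrt(7397)/2 ≈ -19357.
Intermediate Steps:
s = -12
n(J, C) = -3/2 (n(J, C) = (1/8)*(-12) = -3/2)
W(c, E) = -2 + sqrt(E**2 + c**2) (W(c, E) = -2 + sqrt(c**2 + E**2) = -2 + sqrt(E**2 + c**2))
-19484 + W(129, n(-12, -5)) = -19484 + (-2 + sqrt((-3/2)**2 + 129**2)) = -19484 + (-2 + sqrt(9/4 + 16641)) = -19484 + (-2 + sqrt(66573/4)) = -19484 + (-2 + 3*sqrt(7397)/2) = -19486 + 3*sqrt(7397)/2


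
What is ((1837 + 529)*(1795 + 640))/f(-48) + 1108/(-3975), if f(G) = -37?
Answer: -22900850746/147075 ≈ -1.5571e+5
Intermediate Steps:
((1837 + 529)*(1795 + 640))/f(-48) + 1108/(-3975) = ((1837 + 529)*(1795 + 640))/(-37) + 1108/(-3975) = (2366*2435)*(-1/37) + 1108*(-1/3975) = 5761210*(-1/37) - 1108/3975 = -5761210/37 - 1108/3975 = -22900850746/147075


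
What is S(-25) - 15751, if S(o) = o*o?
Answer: -15126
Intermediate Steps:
S(o) = o²
S(-25) - 15751 = (-25)² - 15751 = 625 - 15751 = -15126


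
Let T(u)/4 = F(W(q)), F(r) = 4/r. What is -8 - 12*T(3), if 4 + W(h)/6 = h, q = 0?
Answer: 0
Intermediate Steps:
W(h) = -24 + 6*h
T(u) = -⅔ (T(u) = 4*(4/(-24 + 6*0)) = 4*(4/(-24 + 0)) = 4*(4/(-24)) = 4*(4*(-1/24)) = 4*(-⅙) = -⅔)
-8 - 12*T(3) = -8 - 12*(-⅔) = -8 + 8 = 0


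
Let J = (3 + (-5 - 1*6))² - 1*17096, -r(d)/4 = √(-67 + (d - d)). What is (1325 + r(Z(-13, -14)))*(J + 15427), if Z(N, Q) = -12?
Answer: -2126625 + 6420*I*√67 ≈ -2.1266e+6 + 52550.0*I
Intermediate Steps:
r(d) = -4*I*√67 (r(d) = -4*√(-67 + (d - d)) = -4*√(-67 + 0) = -4*I*√67)
J = -17032 (J = (3 + (-5 - 6))² - 17096 = (3 - 11)² - 17096 = (-8)² - 17096 = 64 - 17096 = -17032)
(1325 + r(Z(-13, -14)))*(J + 15427) = (1325 - 4*I*√67)*(-17032 + 15427) = (1325 - 4*I*√67)*(-1605) = -2126625 + 6420*I*√67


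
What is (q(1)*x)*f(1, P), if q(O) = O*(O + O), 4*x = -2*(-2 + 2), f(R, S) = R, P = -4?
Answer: 0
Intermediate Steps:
x = 0 (x = (-2*(-2 + 2))/4 = (-2*0)/4 = (1/4)*0 = 0)
q(O) = 2*O**2 (q(O) = O*(2*O) = 2*O**2)
(q(1)*x)*f(1, P) = ((2*1**2)*0)*1 = ((2*1)*0)*1 = (2*0)*1 = 0*1 = 0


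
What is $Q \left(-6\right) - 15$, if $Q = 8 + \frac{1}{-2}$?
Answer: $-60$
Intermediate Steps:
$Q = \frac{15}{2}$ ($Q = 8 - \frac{1}{2} = \frac{15}{2} \approx 7.5$)
$Q \left(-6\right) - 15 = \frac{15}{2} \left(-6\right) - 15 = -45 - 15 = -60$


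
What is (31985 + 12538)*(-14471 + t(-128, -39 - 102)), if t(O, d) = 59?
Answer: -641665476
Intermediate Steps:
(31985 + 12538)*(-14471 + t(-128, -39 - 102)) = (31985 + 12538)*(-14471 + 59) = 44523*(-14412) = -641665476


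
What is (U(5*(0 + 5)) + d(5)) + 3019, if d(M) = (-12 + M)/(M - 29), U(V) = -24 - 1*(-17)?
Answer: 72295/24 ≈ 3012.3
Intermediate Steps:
U(V) = -7 (U(V) = -24 + 17 = -7)
d(M) = (-12 + M)/(-29 + M)
(U(5*(0 + 5)) + d(5)) + 3019 = (-7 + (-12 + 5)/(-29 + 5)) + 3019 = (-7 - 7/(-24)) + 3019 = (-7 - 1/24*(-7)) + 3019 = (-7 + 7/24) + 3019 = -161/24 + 3019 = 72295/24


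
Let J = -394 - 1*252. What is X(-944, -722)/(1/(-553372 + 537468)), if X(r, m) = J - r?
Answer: -4739392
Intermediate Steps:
J = -646 (J = -394 - 252 = -646)
X(r, m) = -646 - r
X(-944, -722)/(1/(-553372 + 537468)) = (-646 - 1*(-944))/(1/(-553372 + 537468)) = (-646 + 944)/(1/(-15904)) = 298/(-1/15904) = 298*(-15904) = -4739392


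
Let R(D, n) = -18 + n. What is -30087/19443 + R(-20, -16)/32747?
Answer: -328640017/212233307 ≈ -1.5485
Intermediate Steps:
-30087/19443 + R(-20, -16)/32747 = -30087/19443 + (-18 - 16)/32747 = -30087*1/19443 - 34*1/32747 = -10029/6481 - 34/32747 = -328640017/212233307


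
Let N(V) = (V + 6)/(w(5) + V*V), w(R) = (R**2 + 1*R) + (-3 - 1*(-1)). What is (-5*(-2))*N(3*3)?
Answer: 150/109 ≈ 1.3761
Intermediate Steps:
w(R) = -2 + R + R**2 (w(R) = (R**2 + R) + (-3 + 1) = (R + R**2) - 2 = -2 + R + R**2)
N(V) = (6 + V)/(28 + V**2) (N(V) = (V + 6)/((-2 + 5 + 5**2) + V*V) = (6 + V)/((-2 + 5 + 25) + V**2) = (6 + V)/(28 + V**2))
(-5*(-2))*N(3*3) = (-5*(-2))*((6 + 3*3)/(28 + (3*3)**2)) = 10*((6 + 9)/(28 + 9**2)) = 10*(15/(28 + 81)) = 10*(15/109) = 150/109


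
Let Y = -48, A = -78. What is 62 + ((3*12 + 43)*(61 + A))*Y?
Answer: 64526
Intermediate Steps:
62 + ((3*12 + 43)*(61 + A))*Y = 62 + ((3*12 + 43)*(61 - 78))*(-48) = 62 + ((36 + 43)*(-17))*(-48) = 62 + (79*(-17))*(-48) = 62 - 1343*(-48) = 62 + 64464 = 64526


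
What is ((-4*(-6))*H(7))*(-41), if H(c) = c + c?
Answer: -13776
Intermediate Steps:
H(c) = 2*c
((-4*(-6))*H(7))*(-41) = ((-4*(-6))*(2*7))*(-41) = (24*14)*(-41) = 336*(-41) = -13776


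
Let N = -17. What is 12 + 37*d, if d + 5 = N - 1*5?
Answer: -987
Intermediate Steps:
d = -27 (d = -5 + (-17 - 1*5) = -5 + (-17 - 5) = -5 - 22 = -27)
12 + 37*d = 12 + 37*(-27) = 12 - 999 = -987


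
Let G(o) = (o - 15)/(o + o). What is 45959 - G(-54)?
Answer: 1654501/36 ≈ 45958.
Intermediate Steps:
G(o) = (-15 + o)/(2*o) (G(o) = (-15 + o)/((2*o)) = (-15 + o)*(1/(2*o)) = (-15 + o)/(2*o))
45959 - G(-54) = 45959 - (-15 - 54)/(2*(-54)) = 45959 - (-1)*(-69)/(2*54) = 45959 - 1*23/36 = 45959 - 23/36 = 1654501/36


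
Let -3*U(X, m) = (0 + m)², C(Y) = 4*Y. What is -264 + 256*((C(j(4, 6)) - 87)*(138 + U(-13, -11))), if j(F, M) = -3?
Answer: -2475528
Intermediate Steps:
U(X, m) = -m²/3 (U(X, m) = -(0 + m)²/3 = -m²/3)
-264 + 256*((C(j(4, 6)) - 87)*(138 + U(-13, -11))) = -264 + 256*((4*(-3) - 87)*(138 - ⅓*(-11)²)) = -264 + 256*((-12 - 87)*(138 - ⅓*121)) = -264 + 256*(-99*(138 - 121/3)) = -264 + 256*(-99*293/3) = -264 + 256*(-9669) = -264 - 2475264 = -2475528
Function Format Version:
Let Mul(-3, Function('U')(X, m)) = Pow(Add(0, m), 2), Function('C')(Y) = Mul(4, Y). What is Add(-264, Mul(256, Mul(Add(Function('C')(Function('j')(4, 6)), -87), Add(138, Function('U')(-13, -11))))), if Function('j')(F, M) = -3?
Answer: -2475528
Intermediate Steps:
Function('U')(X, m) = Mul(Rational(-1, 3), Pow(m, 2)) (Function('U')(X, m) = Mul(Rational(-1, 3), Pow(Add(0, m), 2)) = Mul(Rational(-1, 3), Pow(m, 2)))
Add(-264, Mul(256, Mul(Add(Function('C')(Function('j')(4, 6)), -87), Add(138, Function('U')(-13, -11))))) = Add(-264, Mul(256, Mul(Add(Mul(4, -3), -87), Add(138, Mul(Rational(-1, 3), Pow(-11, 2)))))) = Add(-264, Mul(256, Mul(Add(-12, -87), Add(138, Mul(Rational(-1, 3), 121))))) = Add(-264, Mul(256, Mul(-99, Add(138, Rational(-121, 3))))) = Add(-264, Mul(256, Mul(-99, Rational(293, 3)))) = Add(-264, Mul(256, -9669)) = Add(-264, -2475264) = -2475528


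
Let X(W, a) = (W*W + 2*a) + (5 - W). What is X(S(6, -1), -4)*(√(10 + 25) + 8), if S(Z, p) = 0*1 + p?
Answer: -8 - √35 ≈ -13.916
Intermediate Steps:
S(Z, p) = p (S(Z, p) = 0 + p = p)
X(W, a) = 5 + W² - W + 2*a (X(W, a) = (W² + 2*a) + (5 - W) = 5 + W² - W + 2*a)
X(S(6, -1), -4)*(√(10 + 25) + 8) = (5 + (-1)² - 1*(-1) + 2*(-4))*(√(10 + 25) + 8) = (5 + 1 + 1 - 8)*(√35 + 8) = -(8 + √35) = -8 - √35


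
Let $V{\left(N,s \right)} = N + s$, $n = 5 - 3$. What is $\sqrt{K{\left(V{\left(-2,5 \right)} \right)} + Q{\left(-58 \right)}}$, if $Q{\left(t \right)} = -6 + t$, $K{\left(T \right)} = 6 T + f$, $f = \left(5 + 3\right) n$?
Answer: $i \sqrt{30} \approx 5.4772 i$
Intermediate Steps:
$n = 2$ ($n = 5 - 3 = 2$)
$f = 16$ ($f = \left(5 + 3\right) 2 = 8 \cdot 2 = 16$)
$K{\left(T \right)} = 16 + 6 T$ ($K{\left(T \right)} = 6 T + 16 = 16 + 6 T$)
$\sqrt{K{\left(V{\left(-2,5 \right)} \right)} + Q{\left(-58 \right)}} = \sqrt{\left(16 + 6 \left(-2 + 5\right)\right) - 64} = \sqrt{\left(16 + 6 \cdot 3\right) - 64} = \sqrt{\left(16 + 18\right) - 64} = \sqrt{34 - 64} = \sqrt{-30} = i \sqrt{30}$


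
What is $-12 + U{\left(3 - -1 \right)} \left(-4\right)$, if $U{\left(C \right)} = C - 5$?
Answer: $-8$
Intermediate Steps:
$U{\left(C \right)} = -5 + C$ ($U{\left(C \right)} = C - 5 = -5 + C$)
$-12 + U{\left(3 - -1 \right)} \left(-4\right) = -12 + \left(-5 + \left(3 - -1\right)\right) \left(-4\right) = -12 + \left(-5 + \left(3 + 1\right)\right) \left(-4\right) = -12 + \left(-5 + 4\right) \left(-4\right) = -12 - -4 = -12 + 4 = -8$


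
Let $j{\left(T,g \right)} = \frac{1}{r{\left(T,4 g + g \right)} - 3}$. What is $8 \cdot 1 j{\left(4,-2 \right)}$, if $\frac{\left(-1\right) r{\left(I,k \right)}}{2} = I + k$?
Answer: $\frac{8}{9} \approx 0.88889$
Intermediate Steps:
$r{\left(I,k \right)} = - 2 I - 2 k$ ($r{\left(I,k \right)} = - 2 \left(I + k\right) = - 2 I - 2 k$)
$j{\left(T,g \right)} = \frac{1}{-3 - 10 g - 2 T}$ ($j{\left(T,g \right)} = \frac{1}{\left(- 2 T - 2 \left(4 g + g\right)\right) - 3} = \frac{1}{\left(- 2 T - 2 \cdot 5 g\right) - 3} = \frac{1}{\left(- 2 T - 10 g\right) - 3} = \frac{1}{\left(- 10 g - 2 T\right) - 3} = \frac{1}{-3 - 10 g - 2 T}$)
$8 \cdot 1 j{\left(4,-2 \right)} = 8 \cdot 1 \left(- \frac{1}{3 + 2 \cdot 4 + 10 \left(-2\right)}\right) = 8 \left(- \frac{1}{3 + 8 - 20}\right) = 8 \left(- \frac{1}{-9}\right) = 8 \left(\left(-1\right) \left(- \frac{1}{9}\right)\right) = 8 \cdot \frac{1}{9} = \frac{8}{9}$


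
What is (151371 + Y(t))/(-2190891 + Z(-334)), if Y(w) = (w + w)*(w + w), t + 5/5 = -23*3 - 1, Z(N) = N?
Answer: -34307/438245 ≈ -0.078283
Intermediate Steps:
t = -71 (t = -1 + (-23*3 - 1) = -1 + (-69 - 1) = -1 - 70 = -71)
Y(w) = 4*w**2 (Y(w) = (2*w)*(2*w) = 4*w**2)
(151371 + Y(t))/(-2190891 + Z(-334)) = (151371 + 4*(-71)**2)/(-2190891 - 334) = (151371 + 4*5041)/(-2191225) = (151371 + 20164)*(-1/2191225) = 171535*(-1/2191225) = -34307/438245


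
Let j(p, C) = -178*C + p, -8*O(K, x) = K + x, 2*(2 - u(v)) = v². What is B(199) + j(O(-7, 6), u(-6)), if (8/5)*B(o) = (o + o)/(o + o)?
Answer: 11395/4 ≈ 2848.8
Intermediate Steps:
u(v) = 2 - v²/2
O(K, x) = -K/8 - x/8 (O(K, x) = -(K + x)/8 = -K/8 - x/8)
j(p, C) = p - 178*C
B(o) = 5/8 (B(o) = 5*((o + o)/(o + o))/8 = 5*((2*o)/((2*o)))/8 = 5*((2*o)*(1/(2*o)))/8 = (5/8)*1 = 5/8)
B(199) + j(O(-7, 6), u(-6)) = 5/8 + ((-⅛*(-7) - ⅛*6) - 178*(2 - ½*(-6)²)) = 5/8 + ((7/8 - ¾) - 178*(2 - ½*36)) = 5/8 + (⅛ - 178*(2 - 18)) = 5/8 + (⅛ - 178*(-16)) = 5/8 + (⅛ + 2848) = 5/8 + 22785/8 = 11395/4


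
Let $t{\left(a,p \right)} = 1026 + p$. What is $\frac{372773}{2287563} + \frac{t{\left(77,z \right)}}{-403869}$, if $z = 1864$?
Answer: $\frac{940786939}{6038403799} \approx 0.1558$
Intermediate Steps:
$\frac{372773}{2287563} + \frac{t{\left(77,z \right)}}{-403869} = \frac{372773}{2287563} + \frac{1026 + 1864}{-403869} = 372773 \cdot \frac{1}{2287563} + 2890 \left(- \frac{1}{403869}\right) = \frac{372773}{2287563} - \frac{170}{23757} = \frac{940786939}{6038403799}$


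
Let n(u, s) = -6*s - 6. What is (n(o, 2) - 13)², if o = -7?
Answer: 961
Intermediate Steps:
n(u, s) = -6 - 6*s
(n(o, 2) - 13)² = ((-6 - 6*2) - 13)² = ((-6 - 12) - 13)² = (-18 - 13)² = (-31)² = 961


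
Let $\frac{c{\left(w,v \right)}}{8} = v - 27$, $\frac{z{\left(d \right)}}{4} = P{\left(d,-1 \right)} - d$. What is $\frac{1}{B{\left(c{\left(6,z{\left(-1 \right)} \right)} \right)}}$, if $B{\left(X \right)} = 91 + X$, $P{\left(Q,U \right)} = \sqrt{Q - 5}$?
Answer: $- \frac{31}{4931} - \frac{32 i \sqrt{6}}{14793} \approx -0.0062868 - 0.0052987 i$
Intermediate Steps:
$P{\left(Q,U \right)} = \sqrt{-5 + Q}$
$z{\left(d \right)} = - 4 d + 4 \sqrt{-5 + d}$ ($z{\left(d \right)} = 4 \left(\sqrt{-5 + d} - d\right) = - 4 d + 4 \sqrt{-5 + d}$)
$c{\left(w,v \right)} = -216 + 8 v$ ($c{\left(w,v \right)} = 8 \left(v - 27\right) = 8 \left(-27 + v\right) = -216 + 8 v$)
$\frac{1}{B{\left(c{\left(6,z{\left(-1 \right)} \right)} \right)}} = \frac{1}{91 - \left(216 - 8 \left(\left(-4\right) \left(-1\right) + 4 \sqrt{-5 - 1}\right)\right)} = \frac{1}{91 - \left(216 - 8 \left(4 + 4 \sqrt{-6}\right)\right)} = \frac{1}{91 - \left(216 - 8 \left(4 + 4 i \sqrt{6}\right)\right)} = \frac{1}{91 - \left(184 - 32 i \sqrt{6}\right)} = \frac{1}{-93 + 32 i \sqrt{6}}$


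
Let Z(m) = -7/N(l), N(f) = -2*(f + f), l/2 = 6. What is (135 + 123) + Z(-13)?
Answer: 12391/48 ≈ 258.15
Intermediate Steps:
l = 12 (l = 2*6 = 12)
N(f) = -4*f
Z(m) = 7/48 (Z(m) = -7/((-4*12)) = -7/(-48) = -7*(-1/48) = 7/48)
(135 + 123) + Z(-13) = (135 + 123) + 7/48 = 258 + 7/48 = 12391/48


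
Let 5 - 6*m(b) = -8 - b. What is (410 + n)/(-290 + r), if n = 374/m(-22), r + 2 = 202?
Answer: -241/135 ≈ -1.7852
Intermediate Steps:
r = 200 (r = -2 + 202 = 200)
m(b) = 13/6 + b/6 (m(b) = ⅚ - (-8 - b)/6 = ⅚ + (4/3 + b/6) = 13/6 + b/6)
n = -748/3 (n = 374/(13/6 + (⅙)*(-22)) = 374/(13/6 - 11/3) = 374/(-3/2) = 374*(-⅔) = -748/3 ≈ -249.33)
(410 + n)/(-290 + r) = (410 - 748/3)/(-290 + 200) = (482/3)/(-90) = (482/3)*(-1/90) = -241/135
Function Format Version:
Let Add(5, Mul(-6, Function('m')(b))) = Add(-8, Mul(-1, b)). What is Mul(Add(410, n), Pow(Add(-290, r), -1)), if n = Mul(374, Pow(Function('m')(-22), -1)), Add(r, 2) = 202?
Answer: Rational(-241, 135) ≈ -1.7852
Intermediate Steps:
r = 200 (r = Add(-2, 202) = 200)
Function('m')(b) = Add(Rational(13, 6), Mul(Rational(1, 6), b)) (Function('m')(b) = Add(Rational(5, 6), Mul(Rational(-1, 6), Add(-8, Mul(-1, b)))) = Add(Rational(5, 6), Add(Rational(4, 3), Mul(Rational(1, 6), b))) = Add(Rational(13, 6), Mul(Rational(1, 6), b)))
n = Rational(-748, 3) (n = Mul(374, Pow(Add(Rational(13, 6), Mul(Rational(1, 6), -22)), -1)) = Mul(374, Pow(Add(Rational(13, 6), Rational(-11, 3)), -1)) = Mul(374, Pow(Rational(-3, 2), -1)) = Mul(374, Rational(-2, 3)) = Rational(-748, 3) ≈ -249.33)
Mul(Add(410, n), Pow(Add(-290, r), -1)) = Mul(Add(410, Rational(-748, 3)), Pow(Add(-290, 200), -1)) = Mul(Rational(482, 3), Pow(-90, -1)) = Mul(Rational(482, 3), Rational(-1, 90)) = Rational(-241, 135)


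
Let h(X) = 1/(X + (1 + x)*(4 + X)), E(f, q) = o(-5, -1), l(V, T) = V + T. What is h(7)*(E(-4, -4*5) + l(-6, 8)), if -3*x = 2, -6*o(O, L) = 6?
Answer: 3/32 ≈ 0.093750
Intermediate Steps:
o(O, L) = -1 (o(O, L) = -⅙*6 = -1)
x = -⅔ (x = -⅓*2 = -⅔ ≈ -0.66667)
l(V, T) = T + V
E(f, q) = -1
h(X) = 1/(4/3 + 4*X/3) (h(X) = 1/(X + (1 - ⅔)*(4 + X)) = 1/(X + (4 + X)/3) = 1/(X + (4/3 + X/3)) = 1/(4/3 + 4*X/3))
h(7)*(E(-4, -4*5) + l(-6, 8)) = (3/(4*(1 + 7)))*(-1 + (8 - 6)) = ((¾)/8)*(-1 + 2) = ((¾)*(⅛))*1 = (3/32)*1 = 3/32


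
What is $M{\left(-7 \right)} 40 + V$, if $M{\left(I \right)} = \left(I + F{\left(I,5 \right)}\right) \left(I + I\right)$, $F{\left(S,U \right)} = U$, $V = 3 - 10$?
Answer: $1113$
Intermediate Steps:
$V = -7$ ($V = 3 - 10 = -7$)
$M{\left(I \right)} = 2 I \left(5 + I\right)$ ($M{\left(I \right)} = \left(I + 5\right) \left(I + I\right) = \left(5 + I\right) 2 I = 2 I \left(5 + I\right)$)
$M{\left(-7 \right)} 40 + V = 2 \left(-7\right) \left(5 - 7\right) 40 - 7 = 2 \left(-7\right) \left(-2\right) 40 - 7 = 28 \cdot 40 - 7 = 1120 - 7 = 1113$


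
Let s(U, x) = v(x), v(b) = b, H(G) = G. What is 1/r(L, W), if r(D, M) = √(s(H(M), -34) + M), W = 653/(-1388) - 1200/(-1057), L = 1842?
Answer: -2*I*√17937901004135/48906565 ≈ -0.1732*I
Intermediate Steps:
s(U, x) = x
W = 975379/1467116 (W = 653*(-1/1388) - 1200*(-1/1057) = -653/1388 + 1200/1057 = 975379/1467116 ≈ 0.66483)
r(D, M) = √(-34 + M)
1/r(L, W) = 1/(√(-34 + 975379/1467116)) = 1/(√(-48906565/1467116)) = 1/(I*√17937901004135/733558) = -2*I*√17937901004135/48906565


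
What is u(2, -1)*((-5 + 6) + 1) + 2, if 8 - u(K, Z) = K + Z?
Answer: 16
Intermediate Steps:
u(K, Z) = 8 - K - Z (u(K, Z) = 8 - (K + Z) = 8 + (-K - Z) = 8 - K - Z)
u(2, -1)*((-5 + 6) + 1) + 2 = (8 - 1*2 - 1*(-1))*((-5 + 6) + 1) + 2 = (8 - 2 + 1)*(1 + 1) + 2 = 7*2 + 2 = 14 + 2 = 16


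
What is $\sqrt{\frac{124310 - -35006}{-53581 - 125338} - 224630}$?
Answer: $\frac{i \sqrt{7190885987716834}}{178919} \approx 473.95 i$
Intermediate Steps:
$\sqrt{\frac{124310 - -35006}{-53581 - 125338} - 224630} = \sqrt{\frac{124310 + \left(35100 - 94\right)}{-178919} - 224630} = \sqrt{\left(124310 + 35006\right) \left(- \frac{1}{178919}\right) - 224630} = \sqrt{159316 \left(- \frac{1}{178919}\right) - 224630} = \sqrt{- \frac{159316}{178919} - 224630} = \sqrt{- \frac{40190734286}{178919}} = \frac{i \sqrt{7190885987716834}}{178919}$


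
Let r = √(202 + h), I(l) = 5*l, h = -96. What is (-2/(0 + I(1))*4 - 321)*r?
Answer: -1613*√106/5 ≈ -3321.4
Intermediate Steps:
r = √106 (r = √(202 - 96) = √106 ≈ 10.296)
(-2/(0 + I(1))*4 - 321)*r = (-2/(0 + 5*1)*4 - 321)*√106 = (-2/(0 + 5)*4 - 321)*√106 = (-2/5*4 - 321)*√106 = (-2*⅕*4 - 321)*√106 = (-⅖*4 - 321)*√106 = (-8/5 - 321)*√106 = -1613*√106/5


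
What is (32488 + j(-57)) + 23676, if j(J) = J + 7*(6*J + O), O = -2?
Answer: 53699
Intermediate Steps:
j(J) = -14 + 43*J (j(J) = J + 7*(6*J - 2) = J + 7*(-2 + 6*J) = J + (-14 + 42*J) = -14 + 43*J)
(32488 + j(-57)) + 23676 = (32488 + (-14 + 43*(-57))) + 23676 = (32488 + (-14 - 2451)) + 23676 = (32488 - 2465) + 23676 = 30023 + 23676 = 53699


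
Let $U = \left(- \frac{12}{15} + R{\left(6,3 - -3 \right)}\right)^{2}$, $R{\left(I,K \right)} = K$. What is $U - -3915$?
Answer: $\frac{98551}{25} \approx 3942.0$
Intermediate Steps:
$U = \frac{676}{25}$ ($U = \left(- \frac{12}{15} + \left(3 - -3\right)\right)^{2} = \left(\left(-12\right) \frac{1}{15} + \left(3 + 3\right)\right)^{2} = \left(- \frac{4}{5} + 6\right)^{2} = \left(\frac{26}{5}\right)^{2} = \frac{676}{25} \approx 27.04$)
$U - -3915 = \frac{676}{25} - -3915 = \frac{676}{25} + 3915 = \frac{98551}{25}$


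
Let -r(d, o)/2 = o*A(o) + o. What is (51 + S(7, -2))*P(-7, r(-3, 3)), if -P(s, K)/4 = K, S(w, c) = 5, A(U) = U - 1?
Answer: 4032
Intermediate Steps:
A(U) = -1 + U
r(d, o) = -2*o - 2*o*(-1 + o) (r(d, o) = -2*(o*(-1 + o) + o) = -2*(o + o*(-1 + o)) = -2*o - 2*o*(-1 + o))
P(s, K) = -4*K
(51 + S(7, -2))*P(-7, r(-3, 3)) = (51 + 5)*(-(-8)*3**2) = 56*(-(-8)*9) = 56*(-4*(-18)) = 56*72 = 4032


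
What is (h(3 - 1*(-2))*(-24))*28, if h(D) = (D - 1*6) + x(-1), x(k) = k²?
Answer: 0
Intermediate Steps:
h(D) = -5 + D (h(D) = (D - 1*6) + (-1)² = (D - 6) + 1 = (-6 + D) + 1 = -5 + D)
(h(3 - 1*(-2))*(-24))*28 = ((-5 + (3 - 1*(-2)))*(-24))*28 = ((-5 + (3 + 2))*(-24))*28 = ((-5 + 5)*(-24))*28 = (0*(-24))*28 = 0*28 = 0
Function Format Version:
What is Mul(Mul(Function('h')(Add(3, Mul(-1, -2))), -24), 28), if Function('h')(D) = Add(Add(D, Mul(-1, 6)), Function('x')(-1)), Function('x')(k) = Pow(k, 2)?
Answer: 0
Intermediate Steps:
Function('h')(D) = Add(-5, D) (Function('h')(D) = Add(Add(D, Mul(-1, 6)), Pow(-1, 2)) = Add(Add(D, -6), 1) = Add(Add(-6, D), 1) = Add(-5, D))
Mul(Mul(Function('h')(Add(3, Mul(-1, -2))), -24), 28) = Mul(Mul(Add(-5, Add(3, Mul(-1, -2))), -24), 28) = Mul(Mul(Add(-5, Add(3, 2)), -24), 28) = Mul(Mul(Add(-5, 5), -24), 28) = Mul(Mul(0, -24), 28) = Mul(0, 28) = 0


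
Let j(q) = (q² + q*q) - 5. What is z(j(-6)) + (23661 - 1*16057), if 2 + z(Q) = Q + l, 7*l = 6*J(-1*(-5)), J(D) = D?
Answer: 53713/7 ≈ 7673.3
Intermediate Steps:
j(q) = -5 + 2*q² (j(q) = (q² + q²) - 5 = 2*q² - 5 = -5 + 2*q²)
l = 30/7 (l = (6*(-1*(-5)))/7 = (6*5)/7 = (⅐)*30 = 30/7 ≈ 4.2857)
z(Q) = 16/7 + Q (z(Q) = -2 + (Q + 30/7) = -2 + (30/7 + Q) = 16/7 + Q)
z(j(-6)) + (23661 - 1*16057) = (16/7 + (-5 + 2*(-6)²)) + (23661 - 1*16057) = (16/7 + (-5 + 2*36)) + (23661 - 16057) = (16/7 + (-5 + 72)) + 7604 = (16/7 + 67) + 7604 = 485/7 + 7604 = 53713/7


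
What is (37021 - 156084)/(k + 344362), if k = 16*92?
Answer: -119063/345834 ≈ -0.34428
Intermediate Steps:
k = 1472
(37021 - 156084)/(k + 344362) = (37021 - 156084)/(1472 + 344362) = -119063/345834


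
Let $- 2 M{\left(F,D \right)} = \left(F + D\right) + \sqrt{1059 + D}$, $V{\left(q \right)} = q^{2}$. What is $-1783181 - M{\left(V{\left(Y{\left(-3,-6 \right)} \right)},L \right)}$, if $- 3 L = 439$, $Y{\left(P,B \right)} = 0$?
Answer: $- \frac{10699525}{6} + \frac{37 \sqrt{6}}{6} \approx -1.7832 \cdot 10^{6}$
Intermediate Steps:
$L = - \frac{439}{3}$ ($L = \left(- \frac{1}{3}\right) 439 = - \frac{439}{3} \approx -146.33$)
$M{\left(F,D \right)} = - \frac{D}{2} - \frac{F}{2} - \frac{\sqrt{1059 + D}}{2}$ ($M{\left(F,D \right)} = - \frac{\left(F + D\right) + \sqrt{1059 + D}}{2} = - \frac{\left(D + F\right) + \sqrt{1059 + D}}{2} = - \frac{D + F + \sqrt{1059 + D}}{2} = - \frac{D}{2} - \frac{F}{2} - \frac{\sqrt{1059 + D}}{2}$)
$-1783181 - M{\left(V{\left(Y{\left(-3,-6 \right)} \right)},L \right)} = -1783181 - \left(\left(- \frac{1}{2}\right) \left(- \frac{439}{3}\right) - \frac{0^{2}}{2} - \frac{\sqrt{1059 - \frac{439}{3}}}{2}\right) = -1783181 - \left(\frac{439}{6} - 0 - \frac{\sqrt{\frac{2738}{3}}}{2}\right) = -1783181 - \left(\frac{439}{6} + 0 - \frac{\frac{37}{3} \sqrt{6}}{2}\right) = -1783181 - \left(\frac{439}{6} + 0 - \frac{37 \sqrt{6}}{6}\right) = -1783181 - \left(\frac{439}{6} - \frac{37 \sqrt{6}}{6}\right) = - \frac{10699525}{6} + \frac{37 \sqrt{6}}{6}$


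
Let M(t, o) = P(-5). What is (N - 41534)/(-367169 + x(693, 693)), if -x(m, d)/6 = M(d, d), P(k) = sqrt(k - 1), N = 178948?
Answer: -50454160966/134813074777 + 824484*I*sqrt(6)/134813074777 ≈ -0.37425 + 1.498e-5*I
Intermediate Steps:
P(k) = sqrt(-1 + k)
M(t, o) = I*sqrt(6) (M(t, o) = sqrt(-1 - 5) = sqrt(-6) = I*sqrt(6))
x(m, d) = -6*I*sqrt(6)
(N - 41534)/(-367169 + x(693, 693)) = (178948 - 41534)/(-367169 - 6*I*sqrt(6)) = 137414/(-367169 - 6*I*sqrt(6))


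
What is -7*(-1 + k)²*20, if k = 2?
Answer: -140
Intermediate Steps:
-7*(-1 + k)²*20 = -7*(-1 + 2)²*20 = -7*1²*20 = -7*1*20 = -7*20 = -140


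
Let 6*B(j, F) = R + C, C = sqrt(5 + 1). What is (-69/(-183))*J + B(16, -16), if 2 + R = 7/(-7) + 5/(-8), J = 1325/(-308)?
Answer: -501913/225456 + sqrt(6)/6 ≈ -1.8180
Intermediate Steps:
J = -1325/308 (J = 1325*(-1/308) = -1325/308 ≈ -4.3019)
R = -29/8 (R = -2 + (7/(-7) + 5/(-8)) = -2 + (7*(-1/7) + 5*(-1/8)) = -2 + (-1 - 5/8) = -2 - 13/8 = -29/8 ≈ -3.6250)
C = sqrt(6) ≈ 2.4495
B(j, F) = -29/48 + sqrt(6)/6 (B(j, F) = (-29/8 + sqrt(6))/6 = -29/48 + sqrt(6)/6)
(-69/(-183))*J + B(16, -16) = -69/(-183)*(-1325/308) + (-29/48 + sqrt(6)/6) = -69*(-1/183)*(-1325/308) + (-29/48 + sqrt(6)/6) = (23/61)*(-1325/308) + (-29/48 + sqrt(6)/6) = -30475/18788 + (-29/48 + sqrt(6)/6) = -501913/225456 + sqrt(6)/6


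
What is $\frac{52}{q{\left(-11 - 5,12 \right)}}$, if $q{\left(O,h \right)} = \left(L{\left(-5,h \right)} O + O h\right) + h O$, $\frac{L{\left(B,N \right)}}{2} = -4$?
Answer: $- \frac{13}{64} \approx -0.20313$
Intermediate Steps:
$L{\left(B,N \right)} = -8$ ($L{\left(B,N \right)} = 2 \left(-4\right) = -8$)
$q{\left(O,h \right)} = - 8 O + 2 O h$ ($q{\left(O,h \right)} = \left(- 8 O + O h\right) + h O = \left(- 8 O + O h\right) + O h = - 8 O + 2 O h$)
$\frac{52}{q{\left(-11 - 5,12 \right)}} = \frac{52}{2 \left(-11 - 5\right) \left(-4 + 12\right)} = \frac{52}{2 \left(-16\right) 8} = \frac{52}{-256} = 52 \left(- \frac{1}{256}\right) = - \frac{13}{64}$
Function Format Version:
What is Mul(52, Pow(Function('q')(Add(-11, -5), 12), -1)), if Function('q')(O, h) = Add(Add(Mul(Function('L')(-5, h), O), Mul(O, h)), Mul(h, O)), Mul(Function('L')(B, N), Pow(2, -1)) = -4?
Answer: Rational(-13, 64) ≈ -0.20313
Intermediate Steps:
Function('L')(B, N) = -8 (Function('L')(B, N) = Mul(2, -4) = -8)
Function('q')(O, h) = Add(Mul(-8, O), Mul(2, O, h)) (Function('q')(O, h) = Add(Add(Mul(-8, O), Mul(O, h)), Mul(h, O)) = Add(Add(Mul(-8, O), Mul(O, h)), Mul(O, h)) = Add(Mul(-8, O), Mul(2, O, h)))
Mul(52, Pow(Function('q')(Add(-11, -5), 12), -1)) = Mul(52, Pow(Mul(2, Add(-11, -5), Add(-4, 12)), -1)) = Mul(52, Pow(Mul(2, -16, 8), -1)) = Mul(52, Pow(-256, -1)) = Mul(52, Rational(-1, 256)) = Rational(-13, 64)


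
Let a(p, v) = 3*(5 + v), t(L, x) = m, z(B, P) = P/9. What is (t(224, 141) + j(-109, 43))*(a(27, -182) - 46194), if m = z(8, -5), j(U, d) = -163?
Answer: 22926400/3 ≈ 7.6421e+6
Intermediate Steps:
z(B, P) = P/9 (z(B, P) = P*(1/9) = P/9)
m = -5/9 (m = (1/9)*(-5) = -5/9 ≈ -0.55556)
t(L, x) = -5/9
a(p, v) = 15 + 3*v
(t(224, 141) + j(-109, 43))*(a(27, -182) - 46194) = (-5/9 - 163)*((15 + 3*(-182)) - 46194) = -1472*((15 - 546) - 46194)/9 = -1472*(-531 - 46194)/9 = -1472/9*(-46725) = 22926400/3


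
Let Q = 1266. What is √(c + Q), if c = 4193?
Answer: √5459 ≈ 73.885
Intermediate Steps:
√(c + Q) = √(4193 + 1266) = √5459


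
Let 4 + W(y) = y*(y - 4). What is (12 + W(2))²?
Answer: 16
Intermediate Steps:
W(y) = -4 + y*(-4 + y) (W(y) = -4 + y*(y - 4) = -4 + y*(-4 + y))
(12 + W(2))² = (12 + (-4 + 2² - 4*2))² = (12 + (-4 + 4 - 8))² = (12 - 8)² = 4² = 16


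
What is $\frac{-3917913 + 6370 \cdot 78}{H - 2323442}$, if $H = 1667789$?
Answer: $\frac{1140351}{218551} \approx 5.2178$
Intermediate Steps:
$\frac{-3917913 + 6370 \cdot 78}{H - 2323442} = \frac{-3917913 + 6370 \cdot 78}{1667789 - 2323442} = \frac{-3917913 + 496860}{-655653} = \left(-3421053\right) \left(- \frac{1}{655653}\right) = \frac{1140351}{218551}$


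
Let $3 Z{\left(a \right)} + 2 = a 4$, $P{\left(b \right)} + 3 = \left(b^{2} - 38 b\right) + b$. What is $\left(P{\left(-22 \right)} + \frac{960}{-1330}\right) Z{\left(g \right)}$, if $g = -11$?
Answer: $- \frac{7918394}{399} \approx -19846.0$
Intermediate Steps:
$P{\left(b \right)} = -3 + b^{2} - 37 b$ ($P{\left(b \right)} = -3 + \left(\left(b^{2} - 38 b\right) + b\right) = -3 + \left(b^{2} - 37 b\right) = -3 + b^{2} - 37 b$)
$Z{\left(a \right)} = - \frac{2}{3} + \frac{4 a}{3}$ ($Z{\left(a \right)} = - \frac{2}{3} + \frac{a 4}{3} = - \frac{2}{3} + \frac{4 a}{3}$)
$\left(P{\left(-22 \right)} + \frac{960}{-1330}\right) Z{\left(g \right)} = \left(\left(-3 + \left(-22\right)^{2} - -814\right) + \frac{960}{-1330}\right) \left(- \frac{2}{3} + \frac{4}{3} \left(-11\right)\right) = \left(\left(-3 + 484 + 814\right) + 960 \left(- \frac{1}{1330}\right)\right) \left(- \frac{2}{3} - \frac{44}{3}\right) = \left(1295 - \frac{96}{133}\right) \left(- \frac{46}{3}\right) = \frac{172139}{133} \left(- \frac{46}{3}\right) = - \frac{7918394}{399}$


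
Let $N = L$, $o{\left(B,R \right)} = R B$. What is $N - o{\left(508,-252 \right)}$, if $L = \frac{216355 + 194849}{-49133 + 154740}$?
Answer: $\frac{13519796916}{105607} \approx 1.2802 \cdot 10^{5}$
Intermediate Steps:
$L = \frac{411204}{105607} \approx 3.8937$
$o{\left(B,R \right)} = B R$
$N = \frac{411204}{105607} \approx 3.8937$
$N - o{\left(508,-252 \right)} = \frac{411204}{105607} - 508 \left(-252\right) = \frac{411204}{105607} - -128016 = \frac{411204}{105607} + 128016 = \frac{13519796916}{105607}$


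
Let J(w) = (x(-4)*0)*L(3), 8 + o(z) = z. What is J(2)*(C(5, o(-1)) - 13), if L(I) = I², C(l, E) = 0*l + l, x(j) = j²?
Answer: 0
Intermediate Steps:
o(z) = -8 + z
C(l, E) = l (C(l, E) = 0 + l = l)
J(w) = 0 (J(w) = ((-4)²*0)*3² = (16*0)*9 = 0*9 = 0)
J(2)*(C(5, o(-1)) - 13) = 0*(5 - 13) = 0*(-8) = 0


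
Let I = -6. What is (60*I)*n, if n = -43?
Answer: 15480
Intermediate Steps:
(60*I)*n = (60*(-6))*(-43) = -360*(-43) = 15480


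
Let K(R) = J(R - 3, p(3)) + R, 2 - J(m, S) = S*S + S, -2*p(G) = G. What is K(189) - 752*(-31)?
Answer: 94009/4 ≈ 23502.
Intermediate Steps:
p(G) = -G/2
J(m, S) = 2 - S - S**2 (J(m, S) = 2 - (S*S + S) = 2 - (S**2 + S) = 2 - (S + S**2) = 2 + (-S - S**2) = 2 - S - S**2)
K(R) = 5/4 + R (K(R) = (2 - (-1)*3/2 - (-1/2*3)**2) + R = (2 - 1*(-3/2) - (-3/2)**2) + R = (2 + 3/2 - 1*9/4) + R = (2 + 3/2 - 9/4) + R = 5/4 + R)
K(189) - 752*(-31) = (5/4 + 189) - 752*(-31) = 761/4 + 23312 = 94009/4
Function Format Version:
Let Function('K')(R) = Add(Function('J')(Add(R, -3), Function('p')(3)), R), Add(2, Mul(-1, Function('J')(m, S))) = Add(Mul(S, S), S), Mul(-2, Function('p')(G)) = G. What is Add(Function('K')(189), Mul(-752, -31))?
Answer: Rational(94009, 4) ≈ 23502.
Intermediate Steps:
Function('p')(G) = Mul(Rational(-1, 2), G)
Function('J')(m, S) = Add(2, Mul(-1, S), Mul(-1, Pow(S, 2))) (Function('J')(m, S) = Add(2, Mul(-1, Add(Mul(S, S), S))) = Add(2, Mul(-1, Add(Pow(S, 2), S))) = Add(2, Mul(-1, Add(S, Pow(S, 2)))) = Add(2, Add(Mul(-1, S), Mul(-1, Pow(S, 2)))) = Add(2, Mul(-1, S), Mul(-1, Pow(S, 2))))
Function('K')(R) = Add(Rational(5, 4), R) (Function('K')(R) = Add(Add(2, Mul(-1, Mul(Rational(-1, 2), 3)), Mul(-1, Pow(Mul(Rational(-1, 2), 3), 2))), R) = Add(Add(2, Mul(-1, Rational(-3, 2)), Mul(-1, Pow(Rational(-3, 2), 2))), R) = Add(Add(2, Rational(3, 2), Mul(-1, Rational(9, 4))), R) = Add(Add(2, Rational(3, 2), Rational(-9, 4)), R) = Add(Rational(5, 4), R))
Add(Function('K')(189), Mul(-752, -31)) = Add(Add(Rational(5, 4), 189), Mul(-752, -31)) = Add(Rational(761, 4), 23312) = Rational(94009, 4)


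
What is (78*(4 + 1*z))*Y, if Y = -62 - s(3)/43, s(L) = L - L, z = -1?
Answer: -14508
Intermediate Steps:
s(L) = 0
Y = -62 (Y = -62 - 0/43 = -62 - 1*0 = -62 + 0 = -62)
(78*(4 + 1*z))*Y = (78*(4 + 1*(-1)))*(-62) = (78*(4 - 1))*(-62) = (78*3)*(-62) = 234*(-62) = -14508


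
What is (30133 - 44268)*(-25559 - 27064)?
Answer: 743826105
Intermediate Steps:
(30133 - 44268)*(-25559 - 27064) = -14135*(-52623) = 743826105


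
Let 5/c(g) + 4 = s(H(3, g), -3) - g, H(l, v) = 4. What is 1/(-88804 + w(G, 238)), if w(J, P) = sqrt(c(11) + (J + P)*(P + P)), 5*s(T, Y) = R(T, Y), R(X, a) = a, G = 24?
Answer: -6926712/615110004937 - sqrt(758745858)/615110004937 ≈ -1.1306e-5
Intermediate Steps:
s(T, Y) = Y/5
c(g) = 5/(-23/5 - g) (c(g) = 5/(-4 + ((1/5)*(-3) - g)) = 5/(-4 + (-3/5 - g)) = 5/(-23/5 - g))
w(J, P) = sqrt(-25/78 + 2*P*(J + P)) (w(J, P) = sqrt(-25/(23 + 5*11) + (J + P)*(P + P)) = sqrt(-25/(23 + 55) + (J + P)*(2*P)) = sqrt(-25/78 + 2*P*(J + P)))
1/(-88804 + w(G, 238)) = 1/(-88804 + sqrt(-1950 + 12168*238**2 + 12168*24*238)/78) = 1/(-88804 + sqrt(-1950 + 12168*56644 + 69503616)/78) = 1/(-88804 + sqrt(-1950 + 689244192 + 69503616)/78) = 1/(-88804 + sqrt(758745858)/78)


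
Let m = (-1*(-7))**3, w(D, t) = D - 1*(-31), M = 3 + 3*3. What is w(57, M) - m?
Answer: -255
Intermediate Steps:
M = 12 (M = 3 + 9 = 12)
w(D, t) = 31 + D (w(D, t) = D + 31 = 31 + D)
m = 343 (m = 7**3 = 343)
w(57, M) - m = (31 + 57) - 1*343 = 88 - 343 = -255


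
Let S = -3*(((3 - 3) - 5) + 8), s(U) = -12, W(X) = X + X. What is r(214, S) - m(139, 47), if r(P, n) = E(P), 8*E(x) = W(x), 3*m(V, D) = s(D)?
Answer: 115/2 ≈ 57.500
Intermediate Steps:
W(X) = 2*X
m(V, D) = -4 (m(V, D) = (1/3)*(-12) = -4)
E(x) = x/4 (E(x) = (2*x)/8 = x/4)
S = -9 (S = -3*((0 - 5) + 8) = -3*(-5 + 8) = -3*3 = -9)
r(P, n) = P/4
r(214, S) - m(139, 47) = (1/4)*214 - 1*(-4) = 107/2 + 4 = 115/2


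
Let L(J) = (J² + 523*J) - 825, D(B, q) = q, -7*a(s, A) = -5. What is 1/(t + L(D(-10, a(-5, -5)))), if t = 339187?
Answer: 49/16598068 ≈ 2.9522e-6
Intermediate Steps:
a(s, A) = 5/7 (a(s, A) = -⅐*(-5) = 5/7)
L(J) = -825 + J² + 523*J
1/(t + L(D(-10, a(-5, -5)))) = 1/(339187 + (-825 + (5/7)² + 523*(5/7))) = 1/(339187 + (-825 + 25/49 + 2615/7)) = 1/(339187 - 22095/49) = 1/(16598068/49) = 49/16598068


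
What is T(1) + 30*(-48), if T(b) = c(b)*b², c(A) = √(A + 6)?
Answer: -1440 + √7 ≈ -1437.4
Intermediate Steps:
c(A) = √(6 + A)
T(b) = b²*√(6 + b) (T(b) = √(6 + b)*b² = b²*√(6 + b))
T(1) + 30*(-48) = 1²*√(6 + 1) + 30*(-48) = 1*√7 - 1440 = √7 - 1440 = -1440 + √7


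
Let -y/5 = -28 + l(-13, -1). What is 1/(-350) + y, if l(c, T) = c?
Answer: 71749/350 ≈ 205.00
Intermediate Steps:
y = 205 (y = -5*(-28 - 13) = -5*(-41) = 205)
1/(-350) + y = 1/(-350) + 205 = -1/350 + 205 = 71749/350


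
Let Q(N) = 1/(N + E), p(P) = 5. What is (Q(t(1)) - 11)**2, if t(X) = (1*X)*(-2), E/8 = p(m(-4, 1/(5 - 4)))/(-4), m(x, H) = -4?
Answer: 17689/144 ≈ 122.84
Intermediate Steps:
E = -10 (E = 8*(5/(-4)) = 8*(5*(-1/4)) = 8*(-5/4) = -10)
t(X) = -2*X (t(X) = X*(-2) = -2*X)
Q(N) = 1/(-10 + N) (Q(N) = 1/(N - 10) = 1/(-10 + N))
(Q(t(1)) - 11)**2 = (1/(-10 - 2*1) - 11)**2 = (1/(-10 - 2) - 11)**2 = (1/(-12) - 11)**2 = (-1/12 - 11)**2 = (-133/12)**2 = 17689/144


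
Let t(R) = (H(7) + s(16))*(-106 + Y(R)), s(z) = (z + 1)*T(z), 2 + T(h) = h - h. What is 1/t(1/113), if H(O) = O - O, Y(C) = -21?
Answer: 1/4318 ≈ 0.00023159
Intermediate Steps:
H(O) = 0
T(h) = -2 (T(h) = -2 + (h - h) = -2 + 0 = -2)
s(z) = -2 - 2*z (s(z) = (z + 1)*(-2) = (1 + z)*(-2) = -2 - 2*z)
t(R) = 4318 (t(R) = (0 + (-2 - 2*16))*(-106 - 21) = (0 + (-2 - 32))*(-127) = (0 - 34)*(-127) = -34*(-127) = 4318)
1/t(1/113) = 1/4318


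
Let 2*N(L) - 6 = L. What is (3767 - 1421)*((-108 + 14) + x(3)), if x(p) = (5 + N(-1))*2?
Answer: -185334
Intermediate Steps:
N(L) = 3 + L/2
x(p) = 15 (x(p) = (5 + (3 + (½)*(-1)))*2 = (5 + (3 - ½))*2 = (5 + 5/2)*2 = (15/2)*2 = 15)
(3767 - 1421)*((-108 + 14) + x(3)) = (3767 - 1421)*((-108 + 14) + 15) = 2346*(-94 + 15) = 2346*(-79) = -185334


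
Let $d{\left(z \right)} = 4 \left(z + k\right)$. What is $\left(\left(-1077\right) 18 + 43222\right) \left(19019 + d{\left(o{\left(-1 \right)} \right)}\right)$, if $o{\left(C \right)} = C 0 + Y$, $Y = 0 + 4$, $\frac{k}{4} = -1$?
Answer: $453336884$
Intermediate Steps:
$k = -4$ ($k = 4 \left(-1\right) = -4$)
$Y = 4$
$o{\left(C \right)} = 4$ ($o{\left(C \right)} = C 0 + 4 = 0 + 4 = 4$)
$d{\left(z \right)} = -16 + 4 z$ ($d{\left(z \right)} = 4 \left(z - 4\right) = 4 \left(-4 + z\right) = -16 + 4 z$)
$\left(\left(-1077\right) 18 + 43222\right) \left(19019 + d{\left(o{\left(-1 \right)} \right)}\right) = \left(\left(-1077\right) 18 + 43222\right) \left(19019 + \left(-16 + 4 \cdot 4\right)\right) = \left(-19386 + 43222\right) \left(19019 + \left(-16 + 16\right)\right) = 23836 \left(19019 + 0\right) = 23836 \cdot 19019 = 453336884$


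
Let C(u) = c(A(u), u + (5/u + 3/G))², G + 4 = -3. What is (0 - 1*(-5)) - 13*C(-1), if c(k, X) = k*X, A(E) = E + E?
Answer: -105055/49 ≈ -2144.0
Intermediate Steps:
G = -7 (G = -4 - 3 = -7)
A(E) = 2*E
c(k, X) = X*k
C(u) = 4*u²*(-3/7 + u + 5/u)² (C(u) = ((u + (5/u + 3/(-7)))*(2*u))² = ((u + (5/u + 3*(-⅐)))*(2*u))² = ((u + (5/u - 3/7))*(2*u))² = ((u + (-3/7 + 5/u))*(2*u))² = ((-3/7 + u + 5/u)*(2*u))² = (2*u*(-3/7 + u + 5/u))² = 4*u²*(-3/7 + u + 5/u)²)
(0 - 1*(-5)) - 13*C(-1) = (0 - 1*(-5)) - 52*(35 - (-3 + 7*(-1)))²/49 = (0 + 5) - 52*(35 - (-3 - 7))²/49 = 5 - 52*(35 - 1*(-10))²/49 = 5 - 52*(35 + 10)²/49 = 5 - 52*45²/49 = 5 - 52*2025/49 = 5 - 13*8100/49 = 5 - 105300/49 = -105055/49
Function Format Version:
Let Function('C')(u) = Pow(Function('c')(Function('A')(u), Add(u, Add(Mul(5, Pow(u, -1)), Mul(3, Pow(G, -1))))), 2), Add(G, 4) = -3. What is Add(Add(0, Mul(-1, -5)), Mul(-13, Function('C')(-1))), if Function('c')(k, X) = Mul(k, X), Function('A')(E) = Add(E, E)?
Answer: Rational(-105055, 49) ≈ -2144.0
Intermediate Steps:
G = -7 (G = Add(-4, -3) = -7)
Function('A')(E) = Mul(2, E)
Function('c')(k, X) = Mul(X, k)
Function('C')(u) = Mul(4, Pow(u, 2), Pow(Add(Rational(-3, 7), u, Mul(5, Pow(u, -1))), 2)) (Function('C')(u) = Pow(Mul(Add(u, Add(Mul(5, Pow(u, -1)), Mul(3, Pow(-7, -1)))), Mul(2, u)), 2) = Pow(Mul(Add(u, Add(Mul(5, Pow(u, -1)), Mul(3, Rational(-1, 7)))), Mul(2, u)), 2) = Pow(Mul(Add(u, Add(Mul(5, Pow(u, -1)), Rational(-3, 7))), Mul(2, u)), 2) = Pow(Mul(Add(u, Add(Rational(-3, 7), Mul(5, Pow(u, -1)))), Mul(2, u)), 2) = Pow(Mul(Add(Rational(-3, 7), u, Mul(5, Pow(u, -1))), Mul(2, u)), 2) = Pow(Mul(2, u, Add(Rational(-3, 7), u, Mul(5, Pow(u, -1)))), 2) = Mul(4, Pow(u, 2), Pow(Add(Rational(-3, 7), u, Mul(5, Pow(u, -1))), 2)))
Add(Add(0, Mul(-1, -5)), Mul(-13, Function('C')(-1))) = Add(Add(0, Mul(-1, -5)), Mul(-13, Mul(Rational(4, 49), Pow(Add(35, Mul(-1, Add(-3, Mul(7, -1)))), 2)))) = Add(Add(0, 5), Mul(-13, Mul(Rational(4, 49), Pow(Add(35, Mul(-1, Add(-3, -7))), 2)))) = Add(5, Mul(-13, Mul(Rational(4, 49), Pow(Add(35, Mul(-1, -10)), 2)))) = Add(5, Mul(-13, Mul(Rational(4, 49), Pow(Add(35, 10), 2)))) = Add(5, Mul(-13, Mul(Rational(4, 49), Pow(45, 2)))) = Add(5, Mul(-13, Mul(Rational(4, 49), 2025))) = Add(5, Mul(-13, Rational(8100, 49))) = Add(5, Rational(-105300, 49)) = Rational(-105055, 49)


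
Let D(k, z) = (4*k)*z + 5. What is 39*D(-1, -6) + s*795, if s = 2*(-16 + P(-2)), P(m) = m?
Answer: -27489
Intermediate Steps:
D(k, z) = 5 + 4*k*z (D(k, z) = 4*k*z + 5 = 5 + 4*k*z)
s = -36 (s = 2*(-16 - 2) = 2*(-18) = -36)
39*D(-1, -6) + s*795 = 39*(5 + 4*(-1)*(-6)) - 36*795 = 39*(5 + 24) - 28620 = 39*29 - 28620 = 1131 - 28620 = -27489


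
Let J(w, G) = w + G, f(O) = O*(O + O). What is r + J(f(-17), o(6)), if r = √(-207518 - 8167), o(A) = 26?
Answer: 604 + 3*I*√23965 ≈ 604.0 + 464.42*I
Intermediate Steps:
f(O) = 2*O² (f(O) = O*(2*O) = 2*O²)
J(w, G) = G + w
r = 3*I*√23965 (r = √(-215685) = 3*I*√23965 ≈ 464.42*I)
r + J(f(-17), o(6)) = 3*I*√23965 + (26 + 2*(-17)²) = 3*I*√23965 + (26 + 2*289) = 3*I*√23965 + (26 + 578) = 3*I*√23965 + 604 = 604 + 3*I*√23965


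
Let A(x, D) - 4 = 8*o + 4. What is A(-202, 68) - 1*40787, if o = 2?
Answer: -40763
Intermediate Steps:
A(x, D) = 24 (A(x, D) = 4 + (8*2 + 4) = 4 + (16 + 4) = 4 + 20 = 24)
A(-202, 68) - 1*40787 = 24 - 1*40787 = 24 - 40787 = -40763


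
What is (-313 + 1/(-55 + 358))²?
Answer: 8994246244/91809 ≈ 97967.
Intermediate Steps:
(-313 + 1/(-55 + 358))² = (-313 + 1/303)² = (-94838/303)² = 8994246244/91809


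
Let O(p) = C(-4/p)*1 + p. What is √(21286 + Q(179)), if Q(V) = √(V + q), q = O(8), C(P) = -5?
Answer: √(21286 + √182) ≈ 145.94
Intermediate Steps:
O(p) = -5 + p (O(p) = -5*1 + p = -5 + p)
q = 3 (q = -5 + 8 = 3)
Q(V) = √(3 + V) (Q(V) = √(V + 3) = √(3 + V))
√(21286 + Q(179)) = √(21286 + √(3 + 179)) = √(21286 + √182)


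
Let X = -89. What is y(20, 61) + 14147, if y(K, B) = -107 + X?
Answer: 13951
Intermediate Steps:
y(K, B) = -196 (y(K, B) = -107 - 89 = -196)
y(20, 61) + 14147 = -196 + 14147 = 13951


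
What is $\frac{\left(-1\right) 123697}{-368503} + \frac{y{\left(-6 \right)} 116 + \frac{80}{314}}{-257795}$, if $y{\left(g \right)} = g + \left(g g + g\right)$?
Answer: $\frac{4845406514671}{14914722248945} \approx 0.32487$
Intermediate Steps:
$y{\left(g \right)} = g^{2} + 2 g$ ($y{\left(g \right)} = g + \left(g^{2} + g\right) = g + \left(g + g^{2}\right) = g^{2} + 2 g$)
$\frac{\left(-1\right) 123697}{-368503} + \frac{y{\left(-6 \right)} 116 + \frac{80}{314}}{-257795} = \frac{\left(-1\right) 123697}{-368503} + \frac{- 6 \left(2 - 6\right) 116 + \frac{80}{314}}{-257795} = \left(-123697\right) \left(- \frac{1}{368503}\right) + \left(\left(-6\right) \left(-4\right) 116 + 80 \cdot \frac{1}{314}\right) \left(- \frac{1}{257795}\right) = \frac{123697}{368503} + \left(24 \cdot 116 + \frac{40}{157}\right) \left(- \frac{1}{257795}\right) = \frac{123697}{368503} + \left(2784 + \frac{40}{157}\right) \left(- \frac{1}{257795}\right) = \frac{123697}{368503} + \frac{437128}{157} \left(- \frac{1}{257795}\right) = \frac{123697}{368503} - \frac{437128}{40473815} = \frac{4845406514671}{14914722248945}$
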